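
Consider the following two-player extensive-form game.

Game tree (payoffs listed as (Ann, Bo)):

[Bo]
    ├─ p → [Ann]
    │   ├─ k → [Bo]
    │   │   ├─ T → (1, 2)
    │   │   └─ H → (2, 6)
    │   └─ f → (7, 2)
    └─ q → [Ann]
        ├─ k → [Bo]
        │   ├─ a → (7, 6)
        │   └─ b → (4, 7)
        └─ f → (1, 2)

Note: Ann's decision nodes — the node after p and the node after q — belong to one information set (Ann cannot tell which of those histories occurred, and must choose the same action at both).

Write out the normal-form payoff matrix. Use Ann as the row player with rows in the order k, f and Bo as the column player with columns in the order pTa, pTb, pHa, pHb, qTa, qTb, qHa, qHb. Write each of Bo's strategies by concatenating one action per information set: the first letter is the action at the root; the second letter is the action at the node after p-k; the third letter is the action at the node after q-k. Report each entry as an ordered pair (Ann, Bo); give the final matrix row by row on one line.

Row k: pTa→(1,2), pTb→(1,2), pHa→(2,6), pHb→(2,6), qTa→(7,6), qTb→(4,7), qHa→(7,6), qHb→(4,7)
Row f: pTa→(7,2), pTb→(7,2), pHa→(7,2), pHb→(7,2), qTa→(1,2), qTb→(1,2), qHa→(1,2), qHb→(1,2)

k: (1,2) (1,2) (2,6) (2,6) (7,6) (4,7) (7,6) (4,7) | f: (7,2) (7,2) (7,2) (7,2) (1,2) (1,2) (1,2) (1,2)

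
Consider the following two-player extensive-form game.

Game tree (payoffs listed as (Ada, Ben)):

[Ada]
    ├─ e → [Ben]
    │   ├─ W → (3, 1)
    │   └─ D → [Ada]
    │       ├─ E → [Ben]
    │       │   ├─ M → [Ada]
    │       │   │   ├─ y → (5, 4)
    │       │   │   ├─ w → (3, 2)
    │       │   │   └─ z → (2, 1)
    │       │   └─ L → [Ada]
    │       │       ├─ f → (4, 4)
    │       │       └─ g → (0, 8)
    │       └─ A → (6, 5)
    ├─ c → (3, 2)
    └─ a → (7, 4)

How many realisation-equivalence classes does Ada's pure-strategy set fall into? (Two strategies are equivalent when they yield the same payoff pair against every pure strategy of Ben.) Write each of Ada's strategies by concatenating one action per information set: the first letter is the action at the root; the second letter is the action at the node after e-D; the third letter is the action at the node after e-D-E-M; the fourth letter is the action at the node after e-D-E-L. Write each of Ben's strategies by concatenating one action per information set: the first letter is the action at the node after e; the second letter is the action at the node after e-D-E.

9

Ada has 36 pure strategies: eEyf, eEyg, eEwf, eEwg, eEzf, eEzg, eAyf, eAyg, eAwf, eAwg, eAzf, eAzg, cEyf, cEyg, cEwf, cEwg, cEzf, cEzg, cAyf, cAyg, cAwf, cAwg, cAzf, cAzg, aEyf, aEyg, aEwf, aEwg, aEzf, aEzg, aAyf, aAyg, aAwf, aAwg, aAzf, aAzg. Columns: WM, WL, DM, DL.
{eEyf} → row (3,1) (3,1) (5,4) (4,4)
{eEyg} → row (3,1) (3,1) (5,4) (0,8)
{eEwf} → row (3,1) (3,1) (3,2) (4,4)
{eEwg} → row (3,1) (3,1) (3,2) (0,8)
{eEzf} → row (3,1) (3,1) (2,1) (4,4)
{eEzg} → row (3,1) (3,1) (2,1) (0,8)
{eAyf, eAyg, eAwf, eAwg, eAzf, eAzg} → row (3,1) (3,1) (6,5) (6,5)
{cEyf, cEyg, cEwf, cEwg, cEzf, cEzg, cAyf, cAyg, cAwf, cAwg, cAzf, cAzg} → row (3,2) (3,2) (3,2) (3,2)
{aEyf, aEyg, aEwf, aEwg, aEzf, aEzg, aAyf, aAyg, aAwf, aAwg, aAzf, aAzg} → row (7,4) (7,4) (7,4) (7,4)
That's 9 distinct rows out of 36 strategies.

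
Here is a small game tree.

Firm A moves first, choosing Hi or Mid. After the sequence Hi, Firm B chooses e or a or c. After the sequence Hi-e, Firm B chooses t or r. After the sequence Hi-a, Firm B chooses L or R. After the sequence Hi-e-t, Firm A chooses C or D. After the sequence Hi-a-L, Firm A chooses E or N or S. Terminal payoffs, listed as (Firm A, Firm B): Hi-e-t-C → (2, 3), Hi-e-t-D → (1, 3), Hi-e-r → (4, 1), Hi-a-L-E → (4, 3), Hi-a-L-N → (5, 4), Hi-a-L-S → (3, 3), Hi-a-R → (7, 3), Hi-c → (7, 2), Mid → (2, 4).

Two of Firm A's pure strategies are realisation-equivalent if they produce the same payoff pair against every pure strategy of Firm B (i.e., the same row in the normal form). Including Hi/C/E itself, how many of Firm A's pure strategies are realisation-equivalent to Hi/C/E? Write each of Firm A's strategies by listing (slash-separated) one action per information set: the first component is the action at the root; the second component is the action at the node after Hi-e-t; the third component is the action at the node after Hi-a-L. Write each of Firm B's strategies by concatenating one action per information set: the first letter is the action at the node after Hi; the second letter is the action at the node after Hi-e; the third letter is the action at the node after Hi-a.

Row for Hi/C/E (columns etL, etR, erL, erR, atL, atR, arL, arR, ctL, ctR, crL, crR): (2,3) (2,3) (4,1) (4,1) (4,3) (7,3) (4,3) (7,3) (7,2) (7,2) (7,2) (7,2).
Every one of Firm A's information sets is on the play path for some reply by Firm B when Firm A follows Hi/C/E.
Changing the action at any of them therefore changes at least one column, so only Hi/C/E itself gives this row.

1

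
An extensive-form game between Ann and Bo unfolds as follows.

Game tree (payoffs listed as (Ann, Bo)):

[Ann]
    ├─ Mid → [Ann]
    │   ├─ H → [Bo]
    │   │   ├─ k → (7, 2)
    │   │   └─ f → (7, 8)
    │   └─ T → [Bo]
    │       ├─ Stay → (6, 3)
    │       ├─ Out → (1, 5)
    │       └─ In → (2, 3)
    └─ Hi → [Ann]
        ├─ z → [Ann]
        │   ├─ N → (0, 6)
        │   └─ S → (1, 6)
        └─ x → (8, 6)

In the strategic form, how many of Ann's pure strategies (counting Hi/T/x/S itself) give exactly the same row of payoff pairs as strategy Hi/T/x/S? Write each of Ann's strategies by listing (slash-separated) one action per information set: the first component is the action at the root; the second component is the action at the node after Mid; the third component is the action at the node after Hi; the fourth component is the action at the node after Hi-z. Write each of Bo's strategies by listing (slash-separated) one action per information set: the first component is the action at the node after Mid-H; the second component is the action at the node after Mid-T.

4

Row for Hi/T/x/S (columns k/Stay, k/Out, k/In, f/Stay, f/Out, f/In): (8,6) (8,6) (8,6) (8,6) (8,6) (8,6).
Under Hi/T/x/S, Ann's choice at the node after Mid and at the node after Hi-z can never be reached regardless of what Bo does, so varying those choices leaves every outcome unchanged.
Holding the reachable choices fixed and varying the unreachable ones freely already gives 2 × 2 = 4 equivalent strategies.
No other strategy reproduces this row, so those 4 are the full class: Hi/H/x/N, Hi/H/x/S, Hi/T/x/N, Hi/T/x/S.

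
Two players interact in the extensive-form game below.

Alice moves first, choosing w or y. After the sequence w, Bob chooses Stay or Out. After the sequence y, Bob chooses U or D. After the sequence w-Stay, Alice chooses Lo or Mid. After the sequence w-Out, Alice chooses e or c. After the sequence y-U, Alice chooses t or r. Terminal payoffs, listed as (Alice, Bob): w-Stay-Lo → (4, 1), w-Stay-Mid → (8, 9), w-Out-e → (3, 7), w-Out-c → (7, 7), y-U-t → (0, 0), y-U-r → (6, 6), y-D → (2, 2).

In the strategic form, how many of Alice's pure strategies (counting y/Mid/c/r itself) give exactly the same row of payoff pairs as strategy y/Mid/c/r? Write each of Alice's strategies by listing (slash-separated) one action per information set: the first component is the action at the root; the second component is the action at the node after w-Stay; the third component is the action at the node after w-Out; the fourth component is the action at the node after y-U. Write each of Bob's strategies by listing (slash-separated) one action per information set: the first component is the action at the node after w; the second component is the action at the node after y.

4

Row for y/Mid/c/r (columns Stay/U, Stay/D, Out/U, Out/D): (6,6) (2,2) (6,6) (2,2).
Under y/Mid/c/r, Alice's choice at the node after w-Stay and at the node after w-Out can never be reached regardless of what Bob does, so varying those choices leaves every outcome unchanged.
Holding the reachable choices fixed and varying the unreachable ones freely already gives 2 × 2 = 4 equivalent strategies.
No other strategy reproduces this row, so those 4 are the full class: y/Lo/e/r, y/Lo/c/r, y/Mid/e/r, y/Mid/c/r.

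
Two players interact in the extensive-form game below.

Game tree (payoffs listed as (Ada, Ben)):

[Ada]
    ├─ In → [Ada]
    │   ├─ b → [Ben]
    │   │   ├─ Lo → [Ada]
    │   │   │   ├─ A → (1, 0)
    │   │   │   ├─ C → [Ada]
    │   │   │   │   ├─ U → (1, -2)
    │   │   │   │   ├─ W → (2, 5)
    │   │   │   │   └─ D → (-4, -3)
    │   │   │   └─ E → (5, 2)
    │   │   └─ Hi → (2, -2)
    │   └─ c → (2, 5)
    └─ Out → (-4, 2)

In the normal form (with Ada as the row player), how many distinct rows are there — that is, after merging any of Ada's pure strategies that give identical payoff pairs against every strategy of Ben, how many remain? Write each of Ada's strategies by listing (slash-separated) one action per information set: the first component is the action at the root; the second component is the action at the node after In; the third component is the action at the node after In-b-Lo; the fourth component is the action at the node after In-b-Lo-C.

7

Ada has 36 pure strategies: In/b/A/U, In/b/A/W, In/b/A/D, In/b/C/U, In/b/C/W, In/b/C/D, In/b/E/U, In/b/E/W, In/b/E/D, In/c/A/U, In/c/A/W, In/c/A/D, In/c/C/U, In/c/C/W, In/c/C/D, In/c/E/U, In/c/E/W, In/c/E/D, Out/b/A/U, Out/b/A/W, Out/b/A/D, Out/b/C/U, Out/b/C/W, Out/b/C/D, Out/b/E/U, Out/b/E/W, Out/b/E/D, Out/c/A/U, Out/c/A/W, Out/c/A/D, Out/c/C/U, Out/c/C/W, Out/c/C/D, Out/c/E/U, Out/c/E/W, Out/c/E/D. Columns: Lo, Hi.
{In/b/A/U, In/b/A/W, In/b/A/D} → row (1,0) (2,-2)
{In/b/C/U} → row (1,-2) (2,-2)
{In/b/C/W} → row (2,5) (2,-2)
{In/b/C/D} → row (-4,-3) (2,-2)
{In/b/E/U, In/b/E/W, In/b/E/D} → row (5,2) (2,-2)
{In/c/A/U, In/c/A/W, In/c/A/D, In/c/C/U, In/c/C/W, In/c/C/D, In/c/E/U, In/c/E/W, In/c/E/D} → row (2,5) (2,5)
{Out/b/A/U, Out/b/A/W, Out/b/A/D, Out/b/C/U, Out/b/C/W, Out/b/C/D, Out/b/E/U, Out/b/E/W, Out/b/E/D, Out/c/A/U, Out/c/A/W, Out/c/A/D, Out/c/C/U, Out/c/C/W, Out/c/C/D, Out/c/E/U, Out/c/E/W, Out/c/E/D} → row (-4,2) (-4,2)
That's 7 distinct rows out of 36 strategies.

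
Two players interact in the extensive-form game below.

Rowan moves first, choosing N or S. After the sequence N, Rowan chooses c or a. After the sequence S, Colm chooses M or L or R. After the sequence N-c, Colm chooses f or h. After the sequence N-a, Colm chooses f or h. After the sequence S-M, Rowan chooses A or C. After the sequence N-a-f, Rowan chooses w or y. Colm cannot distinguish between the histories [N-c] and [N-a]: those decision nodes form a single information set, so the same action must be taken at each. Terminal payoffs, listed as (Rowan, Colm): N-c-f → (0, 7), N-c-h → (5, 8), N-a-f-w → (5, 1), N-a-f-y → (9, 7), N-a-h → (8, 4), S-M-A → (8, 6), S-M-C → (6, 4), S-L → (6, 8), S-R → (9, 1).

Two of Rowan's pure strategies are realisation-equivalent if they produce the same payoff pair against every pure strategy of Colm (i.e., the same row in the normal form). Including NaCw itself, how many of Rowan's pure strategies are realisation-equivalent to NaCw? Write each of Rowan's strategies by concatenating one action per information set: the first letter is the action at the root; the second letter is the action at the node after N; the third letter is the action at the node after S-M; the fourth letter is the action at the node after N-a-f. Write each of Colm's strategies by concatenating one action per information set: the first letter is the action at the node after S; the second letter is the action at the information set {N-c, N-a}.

Row for NaCw (columns Mf, Mh, Lf, Lh, Rf, Rh): (5,1) (8,4) (5,1) (8,4) (5,1) (8,4).
Under NaCw, Rowan's choice at the node after S-M can never be reached regardless of what Colm does, so varying those choices leaves every outcome unchanged.
Holding the reachable choices fixed and varying the unreachable one freely already gives 2 equivalent strategies.
No other strategy reproduces this row, so those 2 are the full class: NaAw, NaCw.

2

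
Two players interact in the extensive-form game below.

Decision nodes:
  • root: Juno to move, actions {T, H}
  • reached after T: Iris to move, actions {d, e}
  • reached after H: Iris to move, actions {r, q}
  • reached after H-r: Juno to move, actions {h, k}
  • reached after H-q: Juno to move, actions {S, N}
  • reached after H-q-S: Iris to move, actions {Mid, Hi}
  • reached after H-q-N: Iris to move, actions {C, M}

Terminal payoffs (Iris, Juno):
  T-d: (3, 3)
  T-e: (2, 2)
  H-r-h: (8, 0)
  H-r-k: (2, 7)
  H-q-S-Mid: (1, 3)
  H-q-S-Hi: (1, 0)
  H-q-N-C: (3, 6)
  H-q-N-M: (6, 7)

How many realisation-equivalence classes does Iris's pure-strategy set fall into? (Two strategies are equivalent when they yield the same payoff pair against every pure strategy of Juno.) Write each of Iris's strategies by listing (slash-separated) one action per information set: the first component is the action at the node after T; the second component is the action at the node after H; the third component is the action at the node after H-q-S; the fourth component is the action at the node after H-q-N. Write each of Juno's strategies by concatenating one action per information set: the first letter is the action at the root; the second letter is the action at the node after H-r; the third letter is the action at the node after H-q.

Iris has 16 pure strategies: d/r/Mid/C, d/r/Mid/M, d/r/Hi/C, d/r/Hi/M, d/q/Mid/C, d/q/Mid/M, d/q/Hi/C, d/q/Hi/M, e/r/Mid/C, e/r/Mid/M, e/r/Hi/C, e/r/Hi/M, e/q/Mid/C, e/q/Mid/M, e/q/Hi/C, e/q/Hi/M. Columns: ThS, ThN, TkS, TkN, HhS, HhN, HkS, HkN.
{d/r/Mid/C, d/r/Mid/M, d/r/Hi/C, d/r/Hi/M} → row (3,3) (3,3) (3,3) (3,3) (8,0) (8,0) (2,7) (2,7)
{d/q/Mid/C} → row (3,3) (3,3) (3,3) (3,3) (1,3) (3,6) (1,3) (3,6)
{d/q/Mid/M} → row (3,3) (3,3) (3,3) (3,3) (1,3) (6,7) (1,3) (6,7)
{d/q/Hi/C} → row (3,3) (3,3) (3,3) (3,3) (1,0) (3,6) (1,0) (3,6)
{d/q/Hi/M} → row (3,3) (3,3) (3,3) (3,3) (1,0) (6,7) (1,0) (6,7)
{e/r/Mid/C, e/r/Mid/M, e/r/Hi/C, e/r/Hi/M} → row (2,2) (2,2) (2,2) (2,2) (8,0) (8,0) (2,7) (2,7)
{e/q/Mid/C} → row (2,2) (2,2) (2,2) (2,2) (1,3) (3,6) (1,3) (3,6)
{e/q/Mid/M} → row (2,2) (2,2) (2,2) (2,2) (1,3) (6,7) (1,3) (6,7)
{e/q/Hi/C} → row (2,2) (2,2) (2,2) (2,2) (1,0) (3,6) (1,0) (3,6)
{e/q/Hi/M} → row (2,2) (2,2) (2,2) (2,2) (1,0) (6,7) (1,0) (6,7)
That's 10 distinct rows out of 16 strategies.

10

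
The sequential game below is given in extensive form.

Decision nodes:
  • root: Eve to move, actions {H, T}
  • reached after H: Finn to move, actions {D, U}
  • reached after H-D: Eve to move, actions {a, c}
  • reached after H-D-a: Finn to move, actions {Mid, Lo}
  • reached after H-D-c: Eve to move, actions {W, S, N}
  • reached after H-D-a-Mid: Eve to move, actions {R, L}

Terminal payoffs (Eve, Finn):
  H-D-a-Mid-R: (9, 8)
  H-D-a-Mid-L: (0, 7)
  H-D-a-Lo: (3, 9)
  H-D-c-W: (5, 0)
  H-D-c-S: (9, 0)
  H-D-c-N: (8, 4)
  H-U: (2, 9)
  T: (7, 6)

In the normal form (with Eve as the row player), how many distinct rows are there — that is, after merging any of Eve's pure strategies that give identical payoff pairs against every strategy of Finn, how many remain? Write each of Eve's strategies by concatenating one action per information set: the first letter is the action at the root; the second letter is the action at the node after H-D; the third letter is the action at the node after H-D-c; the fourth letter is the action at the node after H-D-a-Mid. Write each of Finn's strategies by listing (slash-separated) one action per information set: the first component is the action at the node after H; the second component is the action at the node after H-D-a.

6

Eve has 24 pure strategies: HaWR, HaWL, HaSR, HaSL, HaNR, HaNL, HcWR, HcWL, HcSR, HcSL, HcNR, HcNL, TaWR, TaWL, TaSR, TaSL, TaNR, TaNL, TcWR, TcWL, TcSR, TcSL, TcNR, TcNL. Columns: D/Mid, D/Lo, U/Mid, U/Lo.
{HaWR, HaSR, HaNR} → row (9,8) (3,9) (2,9) (2,9)
{HaWL, HaSL, HaNL} → row (0,7) (3,9) (2,9) (2,9)
{HcWR, HcWL} → row (5,0) (5,0) (2,9) (2,9)
{HcSR, HcSL} → row (9,0) (9,0) (2,9) (2,9)
{HcNR, HcNL} → row (8,4) (8,4) (2,9) (2,9)
{TaWR, TaWL, TaSR, TaSL, TaNR, TaNL, TcWR, TcWL, TcSR, TcSL, TcNR, TcNL} → row (7,6) (7,6) (7,6) (7,6)
That's 6 distinct rows out of 24 strategies.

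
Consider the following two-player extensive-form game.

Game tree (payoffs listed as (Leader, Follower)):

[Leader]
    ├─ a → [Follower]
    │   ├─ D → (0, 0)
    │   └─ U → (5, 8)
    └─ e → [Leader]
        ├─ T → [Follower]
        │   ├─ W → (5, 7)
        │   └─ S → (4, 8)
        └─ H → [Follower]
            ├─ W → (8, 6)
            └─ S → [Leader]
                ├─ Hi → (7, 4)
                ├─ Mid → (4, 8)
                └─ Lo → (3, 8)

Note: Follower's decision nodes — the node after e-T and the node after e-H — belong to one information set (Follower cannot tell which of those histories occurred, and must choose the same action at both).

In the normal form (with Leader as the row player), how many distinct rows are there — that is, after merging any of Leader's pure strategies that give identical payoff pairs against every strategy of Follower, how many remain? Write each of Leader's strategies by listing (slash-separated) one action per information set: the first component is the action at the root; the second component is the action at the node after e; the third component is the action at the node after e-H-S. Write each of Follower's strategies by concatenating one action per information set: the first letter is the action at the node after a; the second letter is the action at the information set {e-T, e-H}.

5

Leader has 12 pure strategies: a/T/Hi, a/T/Mid, a/T/Lo, a/H/Hi, a/H/Mid, a/H/Lo, e/T/Hi, e/T/Mid, e/T/Lo, e/H/Hi, e/H/Mid, e/H/Lo. Columns: DW, DS, UW, US.
{a/T/Hi, a/T/Mid, a/T/Lo, a/H/Hi, a/H/Mid, a/H/Lo} → row (0,0) (0,0) (5,8) (5,8)
{e/T/Hi, e/T/Mid, e/T/Lo} → row (5,7) (4,8) (5,7) (4,8)
{e/H/Hi} → row (8,6) (7,4) (8,6) (7,4)
{e/H/Mid} → row (8,6) (4,8) (8,6) (4,8)
{e/H/Lo} → row (8,6) (3,8) (8,6) (3,8)
That's 5 distinct rows out of 12 strategies.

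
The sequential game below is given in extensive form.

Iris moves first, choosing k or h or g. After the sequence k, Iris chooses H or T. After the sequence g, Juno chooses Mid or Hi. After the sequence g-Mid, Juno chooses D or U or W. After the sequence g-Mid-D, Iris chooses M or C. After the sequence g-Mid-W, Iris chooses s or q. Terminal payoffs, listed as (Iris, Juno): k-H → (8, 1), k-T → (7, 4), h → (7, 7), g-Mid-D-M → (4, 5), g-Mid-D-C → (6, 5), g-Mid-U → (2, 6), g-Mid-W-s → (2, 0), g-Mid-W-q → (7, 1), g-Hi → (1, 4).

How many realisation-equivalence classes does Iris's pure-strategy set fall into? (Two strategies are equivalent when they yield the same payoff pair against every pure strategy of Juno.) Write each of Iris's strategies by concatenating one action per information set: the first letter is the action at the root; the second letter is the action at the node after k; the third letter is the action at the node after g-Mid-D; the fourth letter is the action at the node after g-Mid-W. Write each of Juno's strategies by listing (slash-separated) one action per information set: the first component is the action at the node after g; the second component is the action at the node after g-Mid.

7

Iris has 24 pure strategies: kHMs, kHMq, kHCs, kHCq, kTMs, kTMq, kTCs, kTCq, hHMs, hHMq, hHCs, hHCq, hTMs, hTMq, hTCs, hTCq, gHMs, gHMq, gHCs, gHCq, gTMs, gTMq, gTCs, gTCq. Columns: Mid/D, Mid/U, Mid/W, Hi/D, Hi/U, Hi/W.
{kHMs, kHMq, kHCs, kHCq} → row (8,1) (8,1) (8,1) (8,1) (8,1) (8,1)
{kTMs, kTMq, kTCs, kTCq} → row (7,4) (7,4) (7,4) (7,4) (7,4) (7,4)
{hHMs, hHMq, hHCs, hHCq, hTMs, hTMq, hTCs, hTCq} → row (7,7) (7,7) (7,7) (7,7) (7,7) (7,7)
{gHMs, gTMs} → row (4,5) (2,6) (2,0) (1,4) (1,4) (1,4)
{gHMq, gTMq} → row (4,5) (2,6) (7,1) (1,4) (1,4) (1,4)
{gHCs, gTCs} → row (6,5) (2,6) (2,0) (1,4) (1,4) (1,4)
{gHCq, gTCq} → row (6,5) (2,6) (7,1) (1,4) (1,4) (1,4)
That's 7 distinct rows out of 24 strategies.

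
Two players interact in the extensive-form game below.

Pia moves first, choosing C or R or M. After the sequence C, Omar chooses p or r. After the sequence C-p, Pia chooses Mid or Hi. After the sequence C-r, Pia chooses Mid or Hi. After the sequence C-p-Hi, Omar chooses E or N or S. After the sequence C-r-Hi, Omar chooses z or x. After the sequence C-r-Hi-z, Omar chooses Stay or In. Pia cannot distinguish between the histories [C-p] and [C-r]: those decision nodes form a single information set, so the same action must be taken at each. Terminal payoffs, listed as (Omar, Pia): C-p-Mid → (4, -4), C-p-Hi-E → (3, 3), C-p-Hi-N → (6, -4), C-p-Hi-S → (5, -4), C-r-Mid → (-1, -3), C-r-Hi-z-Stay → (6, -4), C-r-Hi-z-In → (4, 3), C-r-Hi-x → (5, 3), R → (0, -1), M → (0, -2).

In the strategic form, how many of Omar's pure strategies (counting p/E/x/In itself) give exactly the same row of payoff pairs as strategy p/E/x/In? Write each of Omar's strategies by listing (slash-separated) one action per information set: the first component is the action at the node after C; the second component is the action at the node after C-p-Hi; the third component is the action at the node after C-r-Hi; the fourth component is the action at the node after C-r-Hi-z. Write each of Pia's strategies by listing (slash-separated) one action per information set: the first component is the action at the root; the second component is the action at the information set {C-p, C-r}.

Row for p/E/x/In (columns C/Mid, C/Hi, R/Mid, R/Hi, M/Mid, M/Hi): (4,-4) (3,3) (0,-1) (0,-1) (0,-2) (0,-2).
Under p/E/x/In, Omar's choice at the node after C-r-Hi and at the node after C-r-Hi-z can never be reached regardless of what Pia does, so varying those choices leaves every outcome unchanged.
Holding the reachable choices fixed and varying the unreachable ones freely already gives 2 × 2 = 4 equivalent strategies.
No other strategy reproduces this row, so those 4 are the full class: p/E/z/Stay, p/E/z/In, p/E/x/Stay, p/E/x/In.

4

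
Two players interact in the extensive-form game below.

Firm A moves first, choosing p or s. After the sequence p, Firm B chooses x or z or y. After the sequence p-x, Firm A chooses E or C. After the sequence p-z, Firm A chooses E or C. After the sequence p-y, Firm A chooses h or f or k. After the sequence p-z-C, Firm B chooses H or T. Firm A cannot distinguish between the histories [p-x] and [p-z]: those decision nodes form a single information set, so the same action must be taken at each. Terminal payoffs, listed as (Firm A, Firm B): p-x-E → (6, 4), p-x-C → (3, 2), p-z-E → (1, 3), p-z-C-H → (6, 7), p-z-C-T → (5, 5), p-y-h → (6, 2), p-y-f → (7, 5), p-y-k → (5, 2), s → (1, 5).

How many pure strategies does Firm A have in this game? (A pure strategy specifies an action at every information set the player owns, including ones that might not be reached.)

Firm A owns the root with actions {p, s} — two choices.
Firm A owns the information set {p-x, p-z} with actions {E, C} — two choices.
Firm A owns the node after p-y with actions {h, f, k} — three choices.
A pure strategy fixes one action at each information set independently, so the count is the product 2 × 2 × 3 = 12.
(For reference, Firm B has 6 pure strategies, giving a 12×6 normal-form matrix.)

12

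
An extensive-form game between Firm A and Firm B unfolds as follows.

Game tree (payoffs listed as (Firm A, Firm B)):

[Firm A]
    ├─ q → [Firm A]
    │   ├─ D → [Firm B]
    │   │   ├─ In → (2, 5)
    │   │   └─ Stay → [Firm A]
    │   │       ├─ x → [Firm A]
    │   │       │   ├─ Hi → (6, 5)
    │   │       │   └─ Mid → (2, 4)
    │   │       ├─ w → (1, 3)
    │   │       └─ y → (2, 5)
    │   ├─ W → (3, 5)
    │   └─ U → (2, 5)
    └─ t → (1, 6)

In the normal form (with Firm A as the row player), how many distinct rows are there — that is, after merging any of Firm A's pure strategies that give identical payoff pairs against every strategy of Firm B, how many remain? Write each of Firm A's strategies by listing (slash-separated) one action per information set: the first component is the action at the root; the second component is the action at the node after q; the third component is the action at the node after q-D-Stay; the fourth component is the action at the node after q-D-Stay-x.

6

Firm A has 36 pure strategies: q/D/x/Hi, q/D/x/Mid, q/D/w/Hi, q/D/w/Mid, q/D/y/Hi, q/D/y/Mid, q/W/x/Hi, q/W/x/Mid, q/W/w/Hi, q/W/w/Mid, q/W/y/Hi, q/W/y/Mid, q/U/x/Hi, q/U/x/Mid, q/U/w/Hi, q/U/w/Mid, q/U/y/Hi, q/U/y/Mid, t/D/x/Hi, t/D/x/Mid, t/D/w/Hi, t/D/w/Mid, t/D/y/Hi, t/D/y/Mid, t/W/x/Hi, t/W/x/Mid, t/W/w/Hi, t/W/w/Mid, t/W/y/Hi, t/W/y/Mid, t/U/x/Hi, t/U/x/Mid, t/U/w/Hi, t/U/w/Mid, t/U/y/Hi, t/U/y/Mid. Columns: In, Stay.
{q/D/x/Hi} → row (2,5) (6,5)
{q/D/x/Mid} → row (2,5) (2,4)
{q/D/w/Hi, q/D/w/Mid} → row (2,5) (1,3)
{q/D/y/Hi, q/D/y/Mid, q/U/x/Hi, q/U/x/Mid, q/U/w/Hi, q/U/w/Mid, q/U/y/Hi, q/U/y/Mid} → row (2,5) (2,5)
{q/W/x/Hi, q/W/x/Mid, q/W/w/Hi, q/W/w/Mid, q/W/y/Hi, q/W/y/Mid} → row (3,5) (3,5)
{t/D/x/Hi, t/D/x/Mid, t/D/w/Hi, t/D/w/Mid, t/D/y/Hi, t/D/y/Mid, t/W/x/Hi, t/W/x/Mid, t/W/w/Hi, t/W/w/Mid, t/W/y/Hi, t/W/y/Mid, t/U/x/Hi, t/U/x/Mid, t/U/w/Hi, t/U/w/Mid, t/U/y/Hi, t/U/y/Mid} → row (1,6) (1,6)
That's 6 distinct rows out of 36 strategies.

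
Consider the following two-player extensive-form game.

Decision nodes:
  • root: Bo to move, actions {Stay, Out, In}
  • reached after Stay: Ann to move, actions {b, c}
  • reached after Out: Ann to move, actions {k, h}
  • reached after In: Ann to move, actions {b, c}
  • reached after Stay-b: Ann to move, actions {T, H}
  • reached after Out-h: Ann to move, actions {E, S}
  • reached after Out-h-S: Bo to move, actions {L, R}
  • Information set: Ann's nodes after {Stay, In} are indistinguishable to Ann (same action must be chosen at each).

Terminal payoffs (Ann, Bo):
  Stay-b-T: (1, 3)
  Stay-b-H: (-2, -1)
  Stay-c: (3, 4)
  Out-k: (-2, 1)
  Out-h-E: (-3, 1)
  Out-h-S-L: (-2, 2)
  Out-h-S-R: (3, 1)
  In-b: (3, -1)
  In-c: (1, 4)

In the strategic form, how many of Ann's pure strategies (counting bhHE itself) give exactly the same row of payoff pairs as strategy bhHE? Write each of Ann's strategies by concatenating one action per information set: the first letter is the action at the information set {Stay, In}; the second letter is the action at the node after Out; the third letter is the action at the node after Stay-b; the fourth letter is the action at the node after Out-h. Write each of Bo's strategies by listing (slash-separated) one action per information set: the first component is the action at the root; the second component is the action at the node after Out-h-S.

Row for bhHE (columns Stay/L, Stay/R, Out/L, Out/R, In/L, In/R): (-2,-1) (-2,-1) (-3,1) (-3,1) (3,-1) (3,-1).
Every one of Ann's information sets is on the play path for some reply by Bo when Ann follows bhHE.
Changing the action at any of them therefore changes at least one column, so only bhHE itself gives this row.

1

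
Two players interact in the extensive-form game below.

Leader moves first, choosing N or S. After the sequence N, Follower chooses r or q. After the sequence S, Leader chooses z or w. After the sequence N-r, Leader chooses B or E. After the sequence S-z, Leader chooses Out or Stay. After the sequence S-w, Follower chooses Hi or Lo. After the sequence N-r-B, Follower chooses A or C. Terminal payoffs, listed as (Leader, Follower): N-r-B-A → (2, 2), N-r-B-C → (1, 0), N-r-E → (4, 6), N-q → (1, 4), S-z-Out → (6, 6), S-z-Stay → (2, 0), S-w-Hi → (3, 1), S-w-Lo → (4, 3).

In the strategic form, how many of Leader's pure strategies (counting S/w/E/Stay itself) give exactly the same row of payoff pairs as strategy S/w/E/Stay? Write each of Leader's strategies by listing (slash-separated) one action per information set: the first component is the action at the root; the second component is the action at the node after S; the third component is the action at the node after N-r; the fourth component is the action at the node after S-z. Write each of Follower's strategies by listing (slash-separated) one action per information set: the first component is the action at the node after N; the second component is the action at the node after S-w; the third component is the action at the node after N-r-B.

4

Row for S/w/E/Stay (columns r/Hi/A, r/Hi/C, r/Lo/A, r/Lo/C, q/Hi/A, q/Hi/C, q/Lo/A, q/Lo/C): (3,1) (3,1) (4,3) (4,3) (3,1) (3,1) (4,3) (4,3).
Under S/w/E/Stay, Leader's choice at the node after N-r and at the node after S-z can never be reached regardless of what Follower does, so varying those choices leaves every outcome unchanged.
Holding the reachable choices fixed and varying the unreachable ones freely already gives 2 × 2 = 4 equivalent strategies.
No other strategy reproduces this row, so those 4 are the full class: S/w/B/Out, S/w/B/Stay, S/w/E/Out, S/w/E/Stay.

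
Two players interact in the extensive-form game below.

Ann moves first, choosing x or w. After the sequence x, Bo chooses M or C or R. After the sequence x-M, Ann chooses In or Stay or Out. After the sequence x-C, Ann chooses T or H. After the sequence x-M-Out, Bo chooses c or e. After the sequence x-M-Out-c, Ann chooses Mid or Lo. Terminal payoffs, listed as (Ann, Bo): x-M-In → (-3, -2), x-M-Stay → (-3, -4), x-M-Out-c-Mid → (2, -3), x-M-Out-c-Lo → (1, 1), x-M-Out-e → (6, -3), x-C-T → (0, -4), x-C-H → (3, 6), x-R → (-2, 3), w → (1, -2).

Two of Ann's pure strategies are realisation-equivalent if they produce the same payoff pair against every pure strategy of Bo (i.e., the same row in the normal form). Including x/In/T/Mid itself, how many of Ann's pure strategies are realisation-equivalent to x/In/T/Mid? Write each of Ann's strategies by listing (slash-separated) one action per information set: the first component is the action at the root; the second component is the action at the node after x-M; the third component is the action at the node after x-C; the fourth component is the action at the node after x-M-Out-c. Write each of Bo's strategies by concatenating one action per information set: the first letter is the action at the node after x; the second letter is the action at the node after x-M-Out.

2

Row for x/In/T/Mid (columns Mc, Me, Cc, Ce, Rc, Re): (-3,-2) (-3,-2) (0,-4) (0,-4) (-2,3) (-2,3).
Under x/In/T/Mid, Ann's choice at the node after x-M-Out-c can never be reached regardless of what Bo does, so varying those choices leaves every outcome unchanged.
Holding the reachable choices fixed and varying the unreachable one freely already gives 2 equivalent strategies.
No other strategy reproduces this row, so those 2 are the full class: x/In/T/Mid, x/In/T/Lo.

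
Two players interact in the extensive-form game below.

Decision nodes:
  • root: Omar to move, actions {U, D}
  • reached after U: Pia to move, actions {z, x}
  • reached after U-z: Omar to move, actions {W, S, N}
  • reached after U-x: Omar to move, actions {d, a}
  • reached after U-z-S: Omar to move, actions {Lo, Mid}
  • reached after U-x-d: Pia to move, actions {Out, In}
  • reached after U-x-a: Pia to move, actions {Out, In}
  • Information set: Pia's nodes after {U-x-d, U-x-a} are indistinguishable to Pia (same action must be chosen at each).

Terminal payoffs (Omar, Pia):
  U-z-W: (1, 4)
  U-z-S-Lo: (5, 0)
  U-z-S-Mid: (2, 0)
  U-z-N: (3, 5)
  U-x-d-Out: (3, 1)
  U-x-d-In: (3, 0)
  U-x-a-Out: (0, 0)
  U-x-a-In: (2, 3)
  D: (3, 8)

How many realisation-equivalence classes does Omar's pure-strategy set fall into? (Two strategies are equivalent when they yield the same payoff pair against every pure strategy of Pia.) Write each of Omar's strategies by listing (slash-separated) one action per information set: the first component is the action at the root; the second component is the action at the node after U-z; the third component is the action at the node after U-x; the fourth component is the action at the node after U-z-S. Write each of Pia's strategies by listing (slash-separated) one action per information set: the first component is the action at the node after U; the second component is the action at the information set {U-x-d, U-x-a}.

9

Omar has 24 pure strategies: U/W/d/Lo, U/W/d/Mid, U/W/a/Lo, U/W/a/Mid, U/S/d/Lo, U/S/d/Mid, U/S/a/Lo, U/S/a/Mid, U/N/d/Lo, U/N/d/Mid, U/N/a/Lo, U/N/a/Mid, D/W/d/Lo, D/W/d/Mid, D/W/a/Lo, D/W/a/Mid, D/S/d/Lo, D/S/d/Mid, D/S/a/Lo, D/S/a/Mid, D/N/d/Lo, D/N/d/Mid, D/N/a/Lo, D/N/a/Mid. Columns: z/Out, z/In, x/Out, x/In.
{U/W/d/Lo, U/W/d/Mid} → row (1,4) (1,4) (3,1) (3,0)
{U/W/a/Lo, U/W/a/Mid} → row (1,4) (1,4) (0,0) (2,3)
{U/S/d/Lo} → row (5,0) (5,0) (3,1) (3,0)
{U/S/d/Mid} → row (2,0) (2,0) (3,1) (3,0)
{U/S/a/Lo} → row (5,0) (5,0) (0,0) (2,3)
{U/S/a/Mid} → row (2,0) (2,0) (0,0) (2,3)
{U/N/d/Lo, U/N/d/Mid} → row (3,5) (3,5) (3,1) (3,0)
{U/N/a/Lo, U/N/a/Mid} → row (3,5) (3,5) (0,0) (2,3)
{D/W/d/Lo, D/W/d/Mid, D/W/a/Lo, D/W/a/Mid, D/S/d/Lo, D/S/d/Mid, D/S/a/Lo, D/S/a/Mid, D/N/d/Lo, D/N/d/Mid, D/N/a/Lo, D/N/a/Mid} → row (3,8) (3,8) (3,8) (3,8)
That's 9 distinct rows out of 24 strategies.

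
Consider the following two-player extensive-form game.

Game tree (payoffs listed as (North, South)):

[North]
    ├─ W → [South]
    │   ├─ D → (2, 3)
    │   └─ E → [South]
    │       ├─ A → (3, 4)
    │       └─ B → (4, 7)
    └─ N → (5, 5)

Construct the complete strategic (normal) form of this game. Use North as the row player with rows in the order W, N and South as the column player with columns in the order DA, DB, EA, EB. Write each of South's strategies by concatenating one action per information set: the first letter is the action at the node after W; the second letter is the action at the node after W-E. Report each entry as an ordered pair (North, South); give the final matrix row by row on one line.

Row W: DA→(2,3), DB→(2,3), EA→(3,4), EB→(4,7)
Row N: DA→(5,5), DB→(5,5), EA→(5,5), EB→(5,5)

W: (2,3) (2,3) (3,4) (4,7) | N: (5,5) (5,5) (5,5) (5,5)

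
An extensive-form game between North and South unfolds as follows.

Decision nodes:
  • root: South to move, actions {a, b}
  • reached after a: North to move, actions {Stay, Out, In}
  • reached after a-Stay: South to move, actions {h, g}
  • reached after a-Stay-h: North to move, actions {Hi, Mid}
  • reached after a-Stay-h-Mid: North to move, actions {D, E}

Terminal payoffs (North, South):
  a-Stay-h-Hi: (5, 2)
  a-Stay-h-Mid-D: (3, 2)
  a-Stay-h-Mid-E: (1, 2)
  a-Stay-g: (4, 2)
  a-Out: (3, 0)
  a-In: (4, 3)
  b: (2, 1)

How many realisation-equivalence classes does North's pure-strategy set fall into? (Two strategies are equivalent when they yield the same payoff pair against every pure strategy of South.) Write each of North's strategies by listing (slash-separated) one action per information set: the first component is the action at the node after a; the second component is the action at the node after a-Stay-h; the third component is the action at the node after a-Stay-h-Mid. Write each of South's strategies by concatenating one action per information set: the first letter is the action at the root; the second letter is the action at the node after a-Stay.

North has 12 pure strategies: Stay/Hi/D, Stay/Hi/E, Stay/Mid/D, Stay/Mid/E, Out/Hi/D, Out/Hi/E, Out/Mid/D, Out/Mid/E, In/Hi/D, In/Hi/E, In/Mid/D, In/Mid/E. Columns: ah, ag, bh, bg.
{Stay/Hi/D, Stay/Hi/E} → row (5,2) (4,2) (2,1) (2,1)
{Stay/Mid/D} → row (3,2) (4,2) (2,1) (2,1)
{Stay/Mid/E} → row (1,2) (4,2) (2,1) (2,1)
{Out/Hi/D, Out/Hi/E, Out/Mid/D, Out/Mid/E} → row (3,0) (3,0) (2,1) (2,1)
{In/Hi/D, In/Hi/E, In/Mid/D, In/Mid/E} → row (4,3) (4,3) (2,1) (2,1)
That's 5 distinct rows out of 12 strategies.

5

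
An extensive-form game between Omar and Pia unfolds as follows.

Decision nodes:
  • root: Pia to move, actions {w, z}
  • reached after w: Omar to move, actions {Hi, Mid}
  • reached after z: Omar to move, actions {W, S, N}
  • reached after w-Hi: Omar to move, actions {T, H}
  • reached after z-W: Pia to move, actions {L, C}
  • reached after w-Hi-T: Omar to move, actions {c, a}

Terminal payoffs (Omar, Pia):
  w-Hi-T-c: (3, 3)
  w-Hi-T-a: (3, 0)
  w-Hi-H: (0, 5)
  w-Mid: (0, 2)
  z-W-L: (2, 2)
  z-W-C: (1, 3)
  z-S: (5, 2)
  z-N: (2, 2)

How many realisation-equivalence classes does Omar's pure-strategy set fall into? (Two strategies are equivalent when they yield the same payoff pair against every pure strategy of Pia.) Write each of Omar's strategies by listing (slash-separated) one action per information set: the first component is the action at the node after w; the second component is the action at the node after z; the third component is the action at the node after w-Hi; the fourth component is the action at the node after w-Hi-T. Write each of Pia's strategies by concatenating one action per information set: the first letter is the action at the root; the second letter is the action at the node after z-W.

Omar has 24 pure strategies: Hi/W/T/c, Hi/W/T/a, Hi/W/H/c, Hi/W/H/a, Hi/S/T/c, Hi/S/T/a, Hi/S/H/c, Hi/S/H/a, Hi/N/T/c, Hi/N/T/a, Hi/N/H/c, Hi/N/H/a, Mid/W/T/c, Mid/W/T/a, Mid/W/H/c, Mid/W/H/a, Mid/S/T/c, Mid/S/T/a, Mid/S/H/c, Mid/S/H/a, Mid/N/T/c, Mid/N/T/a, Mid/N/H/c, Mid/N/H/a. Columns: wL, wC, zL, zC.
{Hi/W/T/c} → row (3,3) (3,3) (2,2) (1,3)
{Hi/W/T/a} → row (3,0) (3,0) (2,2) (1,3)
{Hi/W/H/c, Hi/W/H/a} → row (0,5) (0,5) (2,2) (1,3)
{Hi/S/T/c} → row (3,3) (3,3) (5,2) (5,2)
{Hi/S/T/a} → row (3,0) (3,0) (5,2) (5,2)
{Hi/S/H/c, Hi/S/H/a} → row (0,5) (0,5) (5,2) (5,2)
{Hi/N/T/c} → row (3,3) (3,3) (2,2) (2,2)
{Hi/N/T/a} → row (3,0) (3,0) (2,2) (2,2)
{Hi/N/H/c, Hi/N/H/a} → row (0,5) (0,5) (2,2) (2,2)
{Mid/W/T/c, Mid/W/T/a, Mid/W/H/c, Mid/W/H/a} → row (0,2) (0,2) (2,2) (1,3)
{Mid/S/T/c, Mid/S/T/a, Mid/S/H/c, Mid/S/H/a} → row (0,2) (0,2) (5,2) (5,2)
{Mid/N/T/c, Mid/N/T/a, Mid/N/H/c, Mid/N/H/a} → row (0,2) (0,2) (2,2) (2,2)
That's 12 distinct rows out of 24 strategies.

12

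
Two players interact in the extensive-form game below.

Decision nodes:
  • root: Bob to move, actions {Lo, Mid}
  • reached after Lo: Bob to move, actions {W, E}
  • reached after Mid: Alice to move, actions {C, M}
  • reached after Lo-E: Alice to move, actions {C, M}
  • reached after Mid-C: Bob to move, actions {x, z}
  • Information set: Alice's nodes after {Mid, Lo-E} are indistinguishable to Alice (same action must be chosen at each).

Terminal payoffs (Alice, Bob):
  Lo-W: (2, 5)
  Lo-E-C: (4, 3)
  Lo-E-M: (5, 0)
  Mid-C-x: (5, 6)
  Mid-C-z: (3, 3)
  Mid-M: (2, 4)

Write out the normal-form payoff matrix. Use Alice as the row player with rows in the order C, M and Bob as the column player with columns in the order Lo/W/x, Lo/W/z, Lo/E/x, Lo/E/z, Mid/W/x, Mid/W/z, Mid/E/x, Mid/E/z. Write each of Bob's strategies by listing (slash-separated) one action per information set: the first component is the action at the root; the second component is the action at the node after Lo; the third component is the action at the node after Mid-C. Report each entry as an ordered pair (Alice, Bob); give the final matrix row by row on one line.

C: (2,5) (2,5) (4,3) (4,3) (5,6) (3,3) (5,6) (3,3) | M: (2,5) (2,5) (5,0) (5,0) (2,4) (2,4) (2,4) (2,4)

Row C: Lo/W/x→(2,5), Lo/W/z→(2,5), Lo/E/x→(4,3), Lo/E/z→(4,3), Mid/W/x→(5,6), Mid/W/z→(3,3), Mid/E/x→(5,6), Mid/E/z→(3,3)
Row M: Lo/W/x→(2,5), Lo/W/z→(2,5), Lo/E/x→(5,0), Lo/E/z→(5,0), Mid/W/x→(2,4), Mid/W/z→(2,4), Mid/E/x→(2,4), Mid/E/z→(2,4)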